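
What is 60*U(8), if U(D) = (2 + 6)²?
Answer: 3840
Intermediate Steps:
U(D) = 64 (U(D) = 8² = 64)
60*U(8) = 60*64 = 3840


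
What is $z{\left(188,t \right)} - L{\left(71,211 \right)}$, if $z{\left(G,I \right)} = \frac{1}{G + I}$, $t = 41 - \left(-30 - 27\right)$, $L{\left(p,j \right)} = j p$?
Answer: $- \frac{4284565}{286} \approx -14981.0$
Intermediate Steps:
$t = 98$ ($t = 41 - \left(-30 - 27\right) = 41 - -57 = 41 + 57 = 98$)
$z{\left(188,t \right)} - L{\left(71,211 \right)} = \frac{1}{188 + 98} - 211 \cdot 71 = \frac{1}{286} - 14981 = - \frac{4284565}{286}$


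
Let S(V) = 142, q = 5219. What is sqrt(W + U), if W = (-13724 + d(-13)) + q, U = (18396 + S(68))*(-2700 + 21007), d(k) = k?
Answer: 2*sqrt(84841662) ≈ 18422.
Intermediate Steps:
U = 339375166 (U = (18396 + 142)*(-2700 + 21007) = 18538*18307 = 339375166)
W = -8518 (W = (-13724 - 13) + 5219 = -13737 + 5219 = -8518)
sqrt(W + U) = sqrt(-8518 + 339375166) = sqrt(339366648) = 2*sqrt(84841662)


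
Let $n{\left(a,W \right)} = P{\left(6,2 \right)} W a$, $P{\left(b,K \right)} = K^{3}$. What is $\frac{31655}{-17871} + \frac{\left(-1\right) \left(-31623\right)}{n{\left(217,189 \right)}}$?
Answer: $- \frac{155888849}{93072168} \approx -1.6749$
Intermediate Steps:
$n{\left(a,W \right)} = 8 W a$ ($n{\left(a,W \right)} = 2^{3} W a = 8 W a$)
$\frac{31655}{-17871} + \frac{\left(-1\right) \left(-31623\right)}{n{\left(217,189 \right)}} = \frac{31655}{-17871} + \frac{\left(-1\right) \left(-31623\right)}{8 \cdot 189 \cdot 217} = 31655 \left(- \frac{1}{17871}\right) + \frac{31623}{328104} = - \frac{31655}{17871} + 31623 \cdot \frac{1}{328104} = - \frac{31655}{17871} + \frac{10541}{109368} = - \frac{155888849}{93072168}$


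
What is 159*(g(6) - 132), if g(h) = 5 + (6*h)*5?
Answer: 8427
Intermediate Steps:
g(h) = 5 + 30*h
159*(g(6) - 132) = 159*((5 + 30*6) - 132) = 159*((5 + 180) - 132) = 159*(185 - 132) = 159*53 = 8427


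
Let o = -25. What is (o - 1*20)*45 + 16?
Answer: -2009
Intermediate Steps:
(o - 1*20)*45 + 16 = (-25 - 1*20)*45 + 16 = (-25 - 20)*45 + 16 = -45*45 + 16 = -2025 + 16 = -2009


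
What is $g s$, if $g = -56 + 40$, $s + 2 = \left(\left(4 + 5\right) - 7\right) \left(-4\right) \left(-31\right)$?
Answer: $-3936$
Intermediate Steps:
$s = 246$ ($s = -2 + \left(\left(4 + 5\right) - 7\right) \left(-4\right) \left(-31\right) = -2 + \left(9 - 7\right) \left(-4\right) \left(-31\right) = -2 + 2 \left(-4\right) \left(-31\right) = -2 - -248 = -2 + 248 = 246$)
$g = -16$
$g s = \left(-16\right) 246 = -3936$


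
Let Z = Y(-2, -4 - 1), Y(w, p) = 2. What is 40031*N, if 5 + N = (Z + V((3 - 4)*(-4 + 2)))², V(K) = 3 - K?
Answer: 160124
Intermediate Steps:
Z = 2
N = 4 (N = -5 + (2 + (3 - (3 - 4)*(-4 + 2)))² = -5 + (2 + (3 - (-1)*(-2)))² = -5 + (2 + (3 - 1*2))² = -5 + (2 + (3 - 2))² = -5 + (2 + 1)² = -5 + 3² = -5 + 9 = 4)
40031*N = 40031*4 = 160124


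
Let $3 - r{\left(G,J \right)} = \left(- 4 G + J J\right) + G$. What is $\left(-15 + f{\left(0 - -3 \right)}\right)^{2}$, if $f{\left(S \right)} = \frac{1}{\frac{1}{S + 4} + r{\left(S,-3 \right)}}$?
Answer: $\frac{104329}{484} \approx 215.56$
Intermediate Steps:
$r{\left(G,J \right)} = 3 - J^{2} + 3 G$ ($r{\left(G,J \right)} = 3 - \left(\left(- 4 G + J J\right) + G\right) = 3 - \left(\left(- 4 G + J^{2}\right) + G\right) = 3 - \left(\left(J^{2} - 4 G\right) + G\right) = 3 - \left(J^{2} - 3 G\right) = 3 + \left(- J^{2} + 3 G\right) = 3 - J^{2} + 3 G$)
$f{\left(S \right)} = \frac{1}{-6 + \frac{1}{4 + S} + 3 S}$ ($f{\left(S \right)} = \frac{1}{\frac{1}{S + 4} + \left(3 - \left(-3\right)^{2} + 3 S\right)} = \frac{1}{\frac{1}{4 + S} + \left(3 - 9 + 3 S\right)} = \frac{1}{\frac{1}{4 + S} + \left(-6 + 3 S\right)} = \frac{1}{-6 + \frac{1}{4 + S} + 3 S}$)
$\left(-15 + f{\left(0 - -3 \right)}\right)^{2} = \left(-15 + \frac{4 + \left(0 - -3\right)}{-23 + 3 \left(0 - -3\right)^{2} + 6 \left(0 - -3\right)}\right)^{2} = \left(-15 + \frac{4 + \left(0 + 3\right)}{-23 + 3 \left(0 + 3\right)^{2} + 6 \left(0 + 3\right)}\right)^{2} = \left(-15 + \frac{4 + 3}{-23 + 3 \cdot 3^{2} + 6 \cdot 3}\right)^{2} = \left(-15 + \frac{1}{-23 + 3 \cdot 9 + 18} \cdot 7\right)^{2} = \left(-15 + \frac{1}{-23 + 27 + 18} \cdot 7\right)^{2} = \left(-15 + \frac{1}{22} \cdot 7\right)^{2} = \left(-15 + \frac{7}{22}\right)^{2} = \left(- \frac{323}{22}\right)^{2} = \frac{104329}{484}$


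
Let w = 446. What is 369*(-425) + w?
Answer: -156379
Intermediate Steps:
369*(-425) + w = 369*(-425) + 446 = -156825 + 446 = -156379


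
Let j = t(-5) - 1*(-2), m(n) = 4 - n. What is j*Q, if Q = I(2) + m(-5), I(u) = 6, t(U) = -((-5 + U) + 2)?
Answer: 150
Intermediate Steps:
t(U) = 3 - U (t(U) = -(-3 + U) = 3 - U)
Q = 15 (Q = 6 + (4 - 1*(-5)) = 6 + (4 + 5) = 6 + 9 = 15)
j = 10 (j = (3 - 1*(-5)) - 1*(-2) = (3 + 5) + 2 = 8 + 2 = 10)
j*Q = 10*15 = 150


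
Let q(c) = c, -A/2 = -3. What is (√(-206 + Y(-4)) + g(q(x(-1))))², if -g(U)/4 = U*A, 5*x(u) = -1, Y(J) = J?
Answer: -4674/25 + 48*I*√210/5 ≈ -186.96 + 139.12*I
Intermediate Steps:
A = 6 (A = -2*(-3) = 6)
x(u) = -⅕ (x(u) = (⅕)*(-1) = -⅕)
g(U) = -24*U (g(U) = -4*U*6 = -24*U)
(√(-206 + Y(-4)) + g(q(x(-1))))² = (√(-206 - 4) - 24*(-⅕))² = (√(-210) + 24/5)² = (I*√210 + 24/5)² = (24/5 + I*√210)²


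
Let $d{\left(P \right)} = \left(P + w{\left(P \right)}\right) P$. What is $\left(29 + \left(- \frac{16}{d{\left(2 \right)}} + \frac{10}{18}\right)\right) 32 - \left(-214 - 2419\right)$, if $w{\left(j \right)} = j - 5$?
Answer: $\frac{34513}{9} \approx 3834.8$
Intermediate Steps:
$w{\left(j \right)} = -5 + j$ ($w{\left(j \right)} = j - 5 = -5 + j$)
$d{\left(P \right)} = P \left(-5 + 2 P\right)$ ($d{\left(P \right)} = \left(P + \left(-5 + P\right)\right) P = \left(-5 + 2 P\right) P = P \left(-5 + 2 P\right)$)
$\left(29 + \left(- \frac{16}{d{\left(2 \right)}} + \frac{10}{18}\right)\right) 32 - \left(-214 - 2419\right) = \left(29 - \left(- \frac{5}{9} + 16 \frac{1}{2 \left(-5 + 2 \cdot 2\right)}\right)\right) 32 - \left(-214 - 2419\right) = \left(29 - \left(- \frac{5}{9} + \frac{16}{2 \left(-5 + 4\right)}\right)\right) 32 - \left(-214 - 2419\right) = \left(29 - \left(- \frac{5}{9} + \frac{16}{2 \left(-1\right)}\right)\right) 32 - -2633 = \left(29 - \left(- \frac{5}{9} + \frac{16}{-2}\right)\right) 32 + 2633 = \left(29 + \left(\left(-16\right) \left(- \frac{1}{2}\right) + \frac{5}{9}\right)\right) 32 + 2633 = \left(29 + \left(8 + \frac{5}{9}\right)\right) 32 + 2633 = \left(29 + \frac{77}{9}\right) 32 + 2633 = \frac{338}{9} \cdot 32 + 2633 = \frac{10816}{9} + 2633 = \frac{34513}{9}$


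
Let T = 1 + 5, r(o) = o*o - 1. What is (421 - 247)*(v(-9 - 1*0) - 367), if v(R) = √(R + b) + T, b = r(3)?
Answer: -62814 + 174*I ≈ -62814.0 + 174.0*I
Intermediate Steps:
r(o) = -1 + o² (r(o) = o² - 1 = -1 + o²)
b = 8 (b = -1 + 3² = -1 + 9 = 8)
T = 6
v(R) = 6 + √(8 + R) (v(R) = √(R + 8) + 6 = √(8 + R) + 6 = 6 + √(8 + R))
(421 - 247)*(v(-9 - 1*0) - 367) = (421 - 247)*((6 + √(8 + (-9 - 1*0))) - 367) = 174*((6 + √(8 + (-9 + 0))) - 367) = 174*((6 + √(8 - 9)) - 367) = 174*((6 + √(-1)) - 367) = 174*((6 + I) - 367) = 174*(-361 + I) = -62814 + 174*I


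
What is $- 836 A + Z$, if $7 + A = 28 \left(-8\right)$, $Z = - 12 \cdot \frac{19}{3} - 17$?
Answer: $193023$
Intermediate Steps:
$Z = -93$ ($Z = - 12 \cdot 19 \cdot \frac{1}{3} - 17 = \left(-12\right) \frac{19}{3} - 17 = -76 - 17 = -93$)
$A = -231$ ($A = -7 + 28 \left(-8\right) = -7 - 224 = -231$)
$- 836 A + Z = \left(-836\right) \left(-231\right) - 93 = 193116 - 93 = 193023$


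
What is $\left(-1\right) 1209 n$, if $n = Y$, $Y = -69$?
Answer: $83421$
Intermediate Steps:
$n = -69$
$\left(-1\right) 1209 n = \left(-1\right) 1209 \left(-69\right) = \left(-1209\right) \left(-69\right) = 83421$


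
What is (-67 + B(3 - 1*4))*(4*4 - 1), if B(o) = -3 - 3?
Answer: -1095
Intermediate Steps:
B(o) = -6
(-67 + B(3 - 1*4))*(4*4 - 1) = (-67 - 6)*(4*4 - 1) = -73*(16 - 1) = -73*15 = -1095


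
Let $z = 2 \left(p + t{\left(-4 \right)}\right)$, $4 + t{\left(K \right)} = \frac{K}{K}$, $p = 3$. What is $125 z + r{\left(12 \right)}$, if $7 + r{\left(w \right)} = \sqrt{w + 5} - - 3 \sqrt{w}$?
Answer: $-7 + \sqrt{17} + 6 \sqrt{3} \approx 7.5154$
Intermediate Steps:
$t{\left(K \right)} = -3$ ($t{\left(K \right)} = -4 + \frac{K}{K} = -4 + 1 = -3$)
$r{\left(w \right)} = -7 + \sqrt{5 + w} + 3 \sqrt{w}$ ($r{\left(w \right)} = -7 + \left(\sqrt{w + 5} - - 3 \sqrt{w}\right) = -7 + \left(\sqrt{5 + w} + 3 \sqrt{w}\right) = -7 + \sqrt{5 + w} + 3 \sqrt{w}$)
$z = 0$ ($z = 2 \left(3 - 3\right) = 2 \cdot 0 = 0$)
$125 z + r{\left(12 \right)} = 125 \cdot 0 + \left(-7 + \sqrt{5 + 12} + 3 \sqrt{12}\right) = 0 + \left(-7 + \sqrt{17} + 3 \cdot 2 \sqrt{3}\right) = 0 + \left(-7 + \sqrt{17} + 6 \sqrt{3}\right) = -7 + \sqrt{17} + 6 \sqrt{3}$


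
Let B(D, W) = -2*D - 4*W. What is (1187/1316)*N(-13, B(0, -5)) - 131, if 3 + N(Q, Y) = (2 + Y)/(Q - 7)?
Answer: -1772627/13160 ≈ -134.70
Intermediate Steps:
B(D, W) = -4*W - 2*D
N(Q, Y) = -3 + (2 + Y)/(-7 + Q) (N(Q, Y) = -3 + (2 + Y)/(Q - 7) = -3 + (2 + Y)/(-7 + Q))
(1187/1316)*N(-13, B(0, -5)) - 131 = (1187/1316)*((23 + (-4*(-5) - 2*0) - 3*(-13))/(-7 - 13)) - 131 = (1187*(1/1316))*((23 + (20 + 0) + 39)/(-20)) - 131 = 1187*(-(23 + 20 + 39)/20)/1316 - 131 = 1187*(-1/20*82)/1316 - 131 = (1187/1316)*(-41/10) - 131 = -48667/13160 - 131 = -1772627/13160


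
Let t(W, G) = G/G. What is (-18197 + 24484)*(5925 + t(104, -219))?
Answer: 37256762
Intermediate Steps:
t(W, G) = 1
(-18197 + 24484)*(5925 + t(104, -219)) = (-18197 + 24484)*(5925 + 1) = 6287*5926 = 37256762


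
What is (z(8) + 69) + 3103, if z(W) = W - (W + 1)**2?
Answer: 3099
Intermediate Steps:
z(W) = W - (1 + W)**2
(z(8) + 69) + 3103 = ((8 - (1 + 8)**2) + 69) + 3103 = ((8 - 1*9**2) + 69) + 3103 = ((8 - 1*81) + 69) + 3103 = ((8 - 81) + 69) + 3103 = (-73 + 69) + 3103 = -4 + 3103 = 3099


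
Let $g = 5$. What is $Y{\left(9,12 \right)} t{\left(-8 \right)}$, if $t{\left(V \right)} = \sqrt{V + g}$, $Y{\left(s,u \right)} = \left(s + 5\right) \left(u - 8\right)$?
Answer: $56 i \sqrt{3} \approx 96.995 i$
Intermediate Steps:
$Y{\left(s,u \right)} = \left(-8 + u\right) \left(5 + s\right)$ ($Y{\left(s,u \right)} = \left(5 + s\right) \left(-8 + u\right) = \left(-8 + u\right) \left(5 + s\right)$)
$t{\left(V \right)} = \sqrt{5 + V}$ ($t{\left(V \right)} = \sqrt{V + 5} = \sqrt{5 + V}$)
$Y{\left(9,12 \right)} t{\left(-8 \right)} = \left(-40 - 72 + 5 \cdot 12 + 9 \cdot 12\right) \sqrt{5 - 8} = \left(-40 - 72 + 60 + 108\right) \sqrt{-3} = 56 i \sqrt{3}$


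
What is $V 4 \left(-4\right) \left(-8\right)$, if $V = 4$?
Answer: $512$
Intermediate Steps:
$V 4 \left(-4\right) \left(-8\right) = 4 \cdot 4 \left(-4\right) \left(-8\right) = 4 \left(-16\right) \left(-8\right) = \left(-64\right) \left(-8\right) = 512$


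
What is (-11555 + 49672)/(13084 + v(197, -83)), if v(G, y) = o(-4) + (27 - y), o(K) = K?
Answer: 38117/13190 ≈ 2.8898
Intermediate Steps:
v(G, y) = 23 - y (v(G, y) = -4 + (27 - y) = 23 - y)
(-11555 + 49672)/(13084 + v(197, -83)) = (-11555 + 49672)/(13084 + (23 - 1*(-83))) = 38117/(13084 + (23 + 83)) = 38117/(13084 + 106) = 38117/13190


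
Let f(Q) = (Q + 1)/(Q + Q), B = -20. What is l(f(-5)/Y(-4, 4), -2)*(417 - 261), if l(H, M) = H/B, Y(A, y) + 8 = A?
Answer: 13/50 ≈ 0.26000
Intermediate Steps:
Y(A, y) = -8 + A
f(Q) = (1 + Q)/(2*Q) (f(Q) = (1 + Q)/((2*Q)) = (1 + Q)*(1/(2*Q)) = (1 + Q)/(2*Q))
l(H, M) = -H/20 (l(H, M) = H/(-20) = H*(-1/20) = -H/20)
l(f(-5)/Y(-4, 4), -2)*(417 - 261) = (-(1/2)*(1 - 5)/(-5)/(20*(-8 - 4)))*(417 - 261) = -(1/2)*(-1/5)*(-4)/(20*(-12))*156 = -(-1)/(50*12)*156 = -1/20*(-1/30)*156 = (1/600)*156 = 13/50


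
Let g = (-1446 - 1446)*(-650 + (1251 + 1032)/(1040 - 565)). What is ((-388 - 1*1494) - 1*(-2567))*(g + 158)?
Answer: 121433733118/95 ≈ 1.2782e+9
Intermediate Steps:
g = 886302564/475 (g = -2892*(-650 + 2283/475) = -2892*(-306467/475) = 886302564/475 ≈ 1.8659e+6)
((-388 - 1*1494) - 1*(-2567))*(g + 158) = ((-388 - 1*1494) - 1*(-2567))*(886302564/475 + 158) = ((-388 - 1494) + 2567)*(886377614/475) = (-1882 + 2567)*(886377614/475) = 685*(886377614/475) = 121433733118/95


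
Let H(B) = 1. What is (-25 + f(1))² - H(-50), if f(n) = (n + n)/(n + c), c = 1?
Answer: 575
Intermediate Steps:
f(n) = 2*n/(1 + n) (f(n) = (n + n)/(n + 1) = (2*n)/(1 + n) = 2*n/(1 + n))
(-25 + f(1))² - H(-50) = (-25 + 2*1/(1 + 1))² - 1*1 = (-25 + 2*1/2)² - 1 = (-25 + 2*1*(½))² - 1 = (-25 + 1)² - 1 = (-24)² - 1 = 576 - 1 = 575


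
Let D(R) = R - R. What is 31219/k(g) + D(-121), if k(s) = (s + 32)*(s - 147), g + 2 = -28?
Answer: -31219/354 ≈ -88.189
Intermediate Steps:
D(R) = 0
g = -30 (g = -2 - 28 = -30)
k(s) = (-147 + s)*(32 + s) (k(s) = (32 + s)*(-147 + s) = (-147 + s)*(32 + s))
31219/k(g) + D(-121) = 31219/(-4704 + (-30)² - 115*(-30)) + 0 = 31219/(-4704 + 900 + 3450) + 0 = 31219/(-354) + 0 = 31219*(-1/354) + 0 = -31219/354 + 0 = -31219/354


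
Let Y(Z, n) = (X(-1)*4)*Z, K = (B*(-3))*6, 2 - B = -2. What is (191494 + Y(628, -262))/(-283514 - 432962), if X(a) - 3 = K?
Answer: -9083/358238 ≈ -0.025355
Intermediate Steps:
B = 4 (B = 2 - 1*(-2) = 2 + 2 = 4)
K = -72 (K = (4*(-3))*6 = -12*6 = -72)
X(a) = -69 (X(a) = 3 - 72 = -69)
Y(Z, n) = -276*Z (Y(Z, n) = (-69*4)*Z = -276*Z)
(191494 + Y(628, -262))/(-283514 - 432962) = (191494 - 276*628)/(-283514 - 432962) = (191494 - 173328)/(-716476) = 18166*(-1/716476) = -9083/358238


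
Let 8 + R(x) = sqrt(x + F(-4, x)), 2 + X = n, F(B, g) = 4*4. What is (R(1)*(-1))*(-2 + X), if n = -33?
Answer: -296 + 37*sqrt(17) ≈ -143.45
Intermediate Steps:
F(B, g) = 16
X = -35 (X = -2 - 33 = -35)
R(x) = -8 + sqrt(16 + x) (R(x) = -8 + sqrt(x + 16) = -8 + sqrt(16 + x))
(R(1)*(-1))*(-2 + X) = ((-8 + sqrt(16 + 1))*(-1))*(-2 - 35) = ((-8 + sqrt(17))*(-1))*(-37) = (8 - sqrt(17))*(-37) = -296 + 37*sqrt(17)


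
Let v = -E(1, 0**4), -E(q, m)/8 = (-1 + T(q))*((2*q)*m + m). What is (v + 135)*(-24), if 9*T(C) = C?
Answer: -3240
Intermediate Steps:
T(C) = C/9
E(q, m) = -8*(-1 + q/9)*(m + 2*m*q) (E(q, m) = -8*(-1 + q/9)*((2*q)*m + m) = -8*(-1 + q/9)*(2*m*q + m) = -8*(-1 + q/9)*(m + 2*m*q))
v = 0 (v = -8*0**4*(9 - 2*1**2 + 17*1)/9 = -8*0*(9 - 2*1 + 17)/9 = -8*0*(9 - 2 + 17)/9 = -8*0*24/9 = -1*0 = 0)
(v + 135)*(-24) = (0 + 135)*(-24) = 135*(-24) = -3240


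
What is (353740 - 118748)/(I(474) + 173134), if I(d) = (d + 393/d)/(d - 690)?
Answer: 8019806976/5908642129 ≈ 1.3573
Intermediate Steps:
I(d) = (d + 393/d)/(-690 + d)
(353740 - 118748)/(I(474) + 173134) = (353740 - 118748)/((393 + 474²)/(474*(-690 + 474)) + 173134) = 234992/((1/474)*(393 + 224676)/(-216) + 173134) = 234992/((1/474)*(-1/216)*225069 + 173134) = 234992/(-75023/34128 + 173134) = 234992/(5908642129/34128) = 234992*(34128/5908642129) = 8019806976/5908642129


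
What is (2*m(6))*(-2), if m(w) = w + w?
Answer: -48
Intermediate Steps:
m(w) = 2*w
(2*m(6))*(-2) = (2*(2*6))*(-2) = (2*12)*(-2) = 24*(-2) = -48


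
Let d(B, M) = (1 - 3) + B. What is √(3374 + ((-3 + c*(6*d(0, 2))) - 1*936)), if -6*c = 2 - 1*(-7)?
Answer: √2453 ≈ 49.528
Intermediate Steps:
d(B, M) = -2 + B
c = -3/2 (c = -(2 - 1*(-7))/6 = -(2 + 7)/6 = -⅙*9 = -3/2 ≈ -1.5000)
√(3374 + ((-3 + c*(6*d(0, 2))) - 1*936)) = √(3374 + ((-3 - 9*(-2 + 0)) - 1*936)) = √(3374 + ((-3 - 9*(-2)) - 936)) = √(3374 + ((-3 - 3/2*(-12)) - 936)) = √(3374 + ((-3 + 18) - 936)) = √(3374 + (15 - 936)) = √(3374 - 921) = √2453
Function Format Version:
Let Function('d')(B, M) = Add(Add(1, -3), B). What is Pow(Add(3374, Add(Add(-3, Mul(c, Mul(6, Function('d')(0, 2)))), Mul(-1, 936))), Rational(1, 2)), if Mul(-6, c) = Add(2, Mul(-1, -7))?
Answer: Pow(2453, Rational(1, 2)) ≈ 49.528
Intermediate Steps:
Function('d')(B, M) = Add(-2, B)
c = Rational(-3, 2) (c = Mul(Rational(-1, 6), Add(2, Mul(-1, -7))) = Mul(Rational(-1, 6), Add(2, 7)) = Mul(Rational(-1, 6), 9) = Rational(-3, 2) ≈ -1.5000)
Pow(Add(3374, Add(Add(-3, Mul(c, Mul(6, Function('d')(0, 2)))), Mul(-1, 936))), Rational(1, 2)) = Pow(Add(3374, Add(Add(-3, Mul(Rational(-3, 2), Mul(6, Add(-2, 0)))), Mul(-1, 936))), Rational(1, 2)) = Pow(Add(3374, Add(Add(-3, Mul(Rational(-3, 2), Mul(6, -2))), -936)), Rational(1, 2)) = Pow(Add(3374, Add(Add(-3, Mul(Rational(-3, 2), -12)), -936)), Rational(1, 2)) = Pow(Add(3374, Add(Add(-3, 18), -936)), Rational(1, 2)) = Pow(Add(3374, Add(15, -936)), Rational(1, 2)) = Pow(Add(3374, -921), Rational(1, 2)) = Pow(2453, Rational(1, 2))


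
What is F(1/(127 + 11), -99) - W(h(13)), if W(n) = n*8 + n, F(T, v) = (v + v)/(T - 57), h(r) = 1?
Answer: -3951/715 ≈ -5.5259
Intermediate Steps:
F(T, v) = 2*v/(-57 + T) (F(T, v) = (2*v)/(-57 + T) = 2*v/(-57 + T))
W(n) = 9*n (W(n) = 8*n + n = 9*n)
F(1/(127 + 11), -99) - W(h(13)) = 2*(-99)/(-57 + 1/(127 + 11)) - 9 = 2*(-99)/(-57 + 1/138) - 1*9 = 2*(-99)/(-57 + 1/138) - 9 = 2*(-99)/(-7865/138) - 9 = 2*(-99)*(-138/7865) - 9 = 2484/715 - 9 = -3951/715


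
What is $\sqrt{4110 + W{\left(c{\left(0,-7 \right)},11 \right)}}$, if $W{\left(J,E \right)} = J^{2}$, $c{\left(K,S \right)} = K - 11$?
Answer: $\sqrt{4231} \approx 65.046$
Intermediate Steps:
$c{\left(K,S \right)} = -11 + K$
$\sqrt{4110 + W{\left(c{\left(0,-7 \right)},11 \right)}} = \sqrt{4110 + \left(-11 + 0\right)^{2}} = \sqrt{4110 + \left(-11\right)^{2}} = \sqrt{4110 + 121} = \sqrt{4231}$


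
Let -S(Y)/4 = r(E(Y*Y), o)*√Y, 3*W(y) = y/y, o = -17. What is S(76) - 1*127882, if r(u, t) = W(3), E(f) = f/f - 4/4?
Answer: -127882 - 8*√19/3 ≈ -1.2789e+5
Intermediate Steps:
W(y) = ⅓ (W(y) = (y/y)/3 = (⅓)*1 = ⅓)
E(f) = 0 (E(f) = 1 - 4*¼ = 1 - 1 = 0)
r(u, t) = ⅓
S(Y) = -4*√Y/3
S(76) - 1*127882 = -8*√19/3 - 1*127882 = -8*√19/3 - 127882 = -127882 - 8*√19/3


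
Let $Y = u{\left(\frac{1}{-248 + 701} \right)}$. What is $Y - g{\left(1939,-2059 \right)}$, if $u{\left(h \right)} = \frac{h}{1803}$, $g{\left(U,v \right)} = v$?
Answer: $\frac{1681706782}{816759} \approx 2059.0$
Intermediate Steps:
$u{\left(h \right)} = \frac{h}{1803}$ ($u{\left(h \right)} = h \frac{1}{1803} = \frac{h}{1803}$)
$Y = \frac{1}{816759}$ ($Y = \frac{1}{1803 \left(-248 + 701\right)} = \frac{1}{1803 \cdot 453} = \frac{1}{1803} \cdot \frac{1}{453} = \frac{1}{816759} \approx 1.2244 \cdot 10^{-6}$)
$Y - g{\left(1939,-2059 \right)} = \frac{1}{816759} - -2059 = \frac{1}{816759} + 2059 = \frac{1681706782}{816759}$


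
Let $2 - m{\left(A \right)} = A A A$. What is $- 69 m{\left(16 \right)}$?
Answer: $282486$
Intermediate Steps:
$m{\left(A \right)} = 2 - A^{3}$ ($m{\left(A \right)} = 2 - A A A = 2 - A^{2} A = 2 - A^{3}$)
$- 69 m{\left(16 \right)} = - 69 \left(2 - 16^{3}\right) = - 69 \left(2 - 4096\right) = \left(-69\right) \left(-4094\right) = 282486$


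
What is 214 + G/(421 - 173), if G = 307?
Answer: 53379/248 ≈ 215.24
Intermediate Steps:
214 + G/(421 - 173) = 214 + 307/(421 - 173) = 214 + 307/248 = 53379/248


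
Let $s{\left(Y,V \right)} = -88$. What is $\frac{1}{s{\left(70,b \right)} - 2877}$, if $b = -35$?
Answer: $- \frac{1}{2965} \approx -0.00033727$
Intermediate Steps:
$\frac{1}{s{\left(70,b \right)} - 2877} = \frac{1}{-88 - 2877} = \frac{1}{-2965} = - \frac{1}{2965}$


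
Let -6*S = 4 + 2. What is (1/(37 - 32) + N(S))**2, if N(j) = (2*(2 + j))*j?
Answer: 81/25 ≈ 3.2400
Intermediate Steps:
S = -1 (S = -(4 + 2)/6 = -1/6*6 = -1)
N(j) = j*(4 + 2*j) (N(j) = (4 + 2*j)*j = j*(4 + 2*j))
(1/(37 - 32) + N(S))**2 = (1/(37 - 32) + 2*(-1)*(2 - 1))**2 = (1/5 + 2*(-1)*1)**2 = (1/5 - 2)**2 = (-9/5)**2 = 81/25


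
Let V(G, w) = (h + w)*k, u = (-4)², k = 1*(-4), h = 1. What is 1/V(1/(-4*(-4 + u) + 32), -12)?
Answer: 1/44 ≈ 0.022727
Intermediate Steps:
k = -4
u = 16
V(G, w) = -4 - 4*w (V(G, w) = (1 + w)*(-4) = -4 - 4*w)
1/V(1/(-4*(-4 + u) + 32), -12) = 1/(-4 - 4*(-12)) = 1/(-4 + 48) = 1/44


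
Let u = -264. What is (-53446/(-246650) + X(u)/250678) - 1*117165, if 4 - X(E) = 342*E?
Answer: -1811061123719328/15457432175 ≈ -1.1716e+5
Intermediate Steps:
X(E) = 4 - 342*E
(-53446/(-246650) + X(u)/250678) - 1*117165 = (-53446/(-246650) + (4 - 342*(-264))/250678) - 1*117165 = (-53446*(-1/246650) + (4 + 90288)*(1/250678)) - 117165 = (26723/123325 + 90292*(1/250678)) - 117165 = (26723/123325 + 45146/125339) - 117165 = 8917064547/15457432175 - 117165 = -1811061123719328/15457432175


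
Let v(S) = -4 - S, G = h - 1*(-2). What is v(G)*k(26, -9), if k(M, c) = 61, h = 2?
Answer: -488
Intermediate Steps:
G = 4 (G = 2 - 1*(-2) = 2 + 2 = 4)
v(G)*k(26, -9) = (-4 - 1*4)*61 = (-4 - 4)*61 = -8*61 = -488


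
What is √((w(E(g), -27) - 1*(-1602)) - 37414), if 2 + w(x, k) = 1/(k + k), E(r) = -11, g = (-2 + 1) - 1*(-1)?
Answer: I*√11603742/18 ≈ 189.25*I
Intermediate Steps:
g = 0 (g = -1 + 1 = 0)
w(x, k) = -2 + 1/(2*k) (w(x, k) = -2 + 1/(k + k) = -2 + 1/(2*k))
√((w(E(g), -27) - 1*(-1602)) - 37414) = √(((-2 + (½)/(-27)) - 1*(-1602)) - 37414) = √(((-2 + (½)*(-1/27)) + 1602) - 37414) = √(((-2 - 1/54) + 1602) - 37414) = √((-109/54 + 1602) - 37414) = √(86399/54 - 37414) = √(-1933957/54) = I*√11603742/18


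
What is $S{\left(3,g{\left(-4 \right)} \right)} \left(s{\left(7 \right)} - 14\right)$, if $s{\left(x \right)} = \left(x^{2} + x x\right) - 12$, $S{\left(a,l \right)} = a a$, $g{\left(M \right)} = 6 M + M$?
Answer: $648$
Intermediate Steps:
$g{\left(M \right)} = 7 M$
$S{\left(a,l \right)} = a^{2}$
$s{\left(x \right)} = -12 + 2 x^{2}$ ($s{\left(x \right)} = \left(x^{2} + x^{2}\right) - 12 = 2 x^{2} - 12 = -12 + 2 x^{2}$)
$S{\left(3,g{\left(-4 \right)} \right)} \left(s{\left(7 \right)} - 14\right) = 3^{2} \left(\left(-12 + 2 \cdot 7^{2}\right) - 14\right) = 9 \left(\left(-12 + 2 \cdot 49\right) - 14\right) = 9 \left(\left(-12 + 98\right) - 14\right) = 9 \left(86 - 14\right) = 9 \cdot 72 = 648$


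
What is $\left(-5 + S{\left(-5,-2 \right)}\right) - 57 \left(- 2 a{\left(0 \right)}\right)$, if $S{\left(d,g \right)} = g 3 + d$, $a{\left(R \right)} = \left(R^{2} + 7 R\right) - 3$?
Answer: $-358$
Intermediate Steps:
$a{\left(R \right)} = -3 + R^{2} + 7 R$
$S{\left(d,g \right)} = d + 3 g$ ($S{\left(d,g \right)} = 3 g + d = d + 3 g$)
$\left(-5 + S{\left(-5,-2 \right)}\right) - 57 \left(- 2 a{\left(0 \right)}\right) = \left(-5 + \left(-5 + 3 \left(-2\right)\right)\right) - 57 \left(- 2 \left(-3 + 0^{2} + 7 \cdot 0\right)\right) = \left(-5 - 11\right) - 57 \left(- 2 \left(-3 + 0 + 0\right)\right) = \left(-5 - 11\right) - 57 \left(\left(-2\right) \left(-3\right)\right) = -16 - 342 = -358$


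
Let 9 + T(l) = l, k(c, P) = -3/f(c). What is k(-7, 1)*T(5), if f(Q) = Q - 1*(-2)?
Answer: -12/5 ≈ -2.4000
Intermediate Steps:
f(Q) = 2 + Q (f(Q) = Q + 2 = 2 + Q)
k(c, P) = -3/(2 + c)
T(l) = -9 + l
k(-7, 1)*T(5) = (-3/(2 - 7))*(-9 + 5) = -3/(-5)*(-4) = -3*(-⅕)*(-4) = (⅗)*(-4) = -12/5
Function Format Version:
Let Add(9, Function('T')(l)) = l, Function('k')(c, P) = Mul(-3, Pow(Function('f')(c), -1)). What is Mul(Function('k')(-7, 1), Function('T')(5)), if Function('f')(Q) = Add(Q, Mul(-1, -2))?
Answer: Rational(-12, 5) ≈ -2.4000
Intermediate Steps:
Function('f')(Q) = Add(2, Q) (Function('f')(Q) = Add(Q, 2) = Add(2, Q))
Function('k')(c, P) = Mul(-3, Pow(Add(2, c), -1))
Function('T')(l) = Add(-9, l)
Mul(Function('k')(-7, 1), Function('T')(5)) = Mul(Mul(-3, Pow(Add(2, -7), -1)), Add(-9, 5)) = Mul(Mul(-3, Pow(-5, -1)), -4) = Mul(Mul(-3, Rational(-1, 5)), -4) = Mul(Rational(3, 5), -4) = Rational(-12, 5)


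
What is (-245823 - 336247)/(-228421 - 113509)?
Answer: 58207/34193 ≈ 1.7023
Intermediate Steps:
(-245823 - 336247)/(-228421 - 113509) = -582070/(-341930) = -582070*(-1/341930) = 58207/34193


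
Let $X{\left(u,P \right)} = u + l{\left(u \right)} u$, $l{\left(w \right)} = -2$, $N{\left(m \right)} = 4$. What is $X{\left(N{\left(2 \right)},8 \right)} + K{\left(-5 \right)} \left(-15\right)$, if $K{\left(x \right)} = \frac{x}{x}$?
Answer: $-19$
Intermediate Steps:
$K{\left(x \right)} = 1$
$X{\left(u,P \right)} = - u$ ($X{\left(u,P \right)} = u - 2 u = - u$)
$X{\left(N{\left(2 \right)},8 \right)} + K{\left(-5 \right)} \left(-15\right) = \left(-1\right) 4 + 1 \left(-15\right) = -4 - 15 = -19$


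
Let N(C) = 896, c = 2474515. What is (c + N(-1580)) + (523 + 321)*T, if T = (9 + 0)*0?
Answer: 2475411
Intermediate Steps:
T = 0 (T = 9*0 = 0)
(c + N(-1580)) + (523 + 321)*T = (2474515 + 896) + (523 + 321)*0 = 2475411 + 844*0 = 2475411 + 0 = 2475411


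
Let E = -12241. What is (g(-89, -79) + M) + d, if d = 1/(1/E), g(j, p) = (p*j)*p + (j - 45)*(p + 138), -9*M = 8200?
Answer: -5188564/9 ≈ -5.7651e+5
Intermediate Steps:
M = -8200/9 (M = -⅑*8200 = -8200/9 ≈ -911.11)
g(j, p) = j*p² + (-45 + j)*(138 + p) (g(j, p) = (j*p)*p + (-45 + j)*(138 + p) = j*p² + (-45 + j)*(138 + p))
d = -12241 (d = 1/(1/(-12241)) = 1/(-1/12241) = -12241)
(g(-89, -79) + M) + d = ((-6210 - 45*(-79) + 138*(-89) - 89*(-79) - 89*(-79)²) - 8200/9) - 12241 = ((-6210 + 3555 - 12282 + 7031 - 89*6241) - 8200/9) - 12241 = ((-6210 + 3555 - 12282 + 7031 - 555449) - 8200/9) - 12241 = (-563355 - 8200/9) - 12241 = -5078395/9 - 12241 = -5188564/9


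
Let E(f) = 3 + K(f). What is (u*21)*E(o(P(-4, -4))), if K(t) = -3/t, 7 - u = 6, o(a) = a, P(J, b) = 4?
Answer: 189/4 ≈ 47.250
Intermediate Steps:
u = 1 (u = 7 - 1*6 = 7 - 6 = 1)
E(f) = 3 - 3/f
(u*21)*E(o(P(-4, -4))) = (1*21)*(3 - 3/4) = 21*(3 - 3*¼) = 21*(3 - ¾) = 21*(9/4) = 189/4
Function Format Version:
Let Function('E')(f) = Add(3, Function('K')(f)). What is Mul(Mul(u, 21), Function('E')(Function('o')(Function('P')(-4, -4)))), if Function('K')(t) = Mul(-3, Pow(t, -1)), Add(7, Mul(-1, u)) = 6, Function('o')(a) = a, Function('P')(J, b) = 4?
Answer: Rational(189, 4) ≈ 47.250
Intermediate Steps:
u = 1 (u = Add(7, Mul(-1, 6)) = Add(7, -6) = 1)
Function('E')(f) = Add(3, Mul(-3, Pow(f, -1)))
Mul(Mul(u, 21), Function('E')(Function('o')(Function('P')(-4, -4)))) = Mul(Mul(1, 21), Add(3, Mul(-3, Pow(4, -1)))) = Mul(21, Add(3, Mul(-3, Rational(1, 4)))) = Mul(21, Add(3, Rational(-3, 4))) = Mul(21, Rational(9, 4)) = Rational(189, 4)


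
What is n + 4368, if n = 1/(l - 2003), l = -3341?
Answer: 23342591/5344 ≈ 4368.0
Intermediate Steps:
n = -1/5344 (n = 1/(-3341 - 2003) = 1/(-5344) = -1/5344 ≈ -0.00018713)
n + 4368 = -1/5344 + 4368 = 23342591/5344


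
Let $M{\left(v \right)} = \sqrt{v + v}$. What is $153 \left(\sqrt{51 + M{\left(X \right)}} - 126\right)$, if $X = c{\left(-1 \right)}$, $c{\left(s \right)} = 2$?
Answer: $-19278 + 153 \sqrt{53} \approx -18164.0$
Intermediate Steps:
$X = 2$
$M{\left(v \right)} = \sqrt{2} \sqrt{v}$ ($M{\left(v \right)} = \sqrt{2 v} = \sqrt{2} \sqrt{v}$)
$153 \left(\sqrt{51 + M{\left(X \right)}} - 126\right) = 153 \left(\sqrt{51 + \sqrt{2} \sqrt{2}} - 126\right) = 153 \left(\sqrt{51 + 2} - 126\right) = 153 \left(\sqrt{53} - 126\right) = 153 \left(-126 + \sqrt{53}\right) = -19278 + 153 \sqrt{53}$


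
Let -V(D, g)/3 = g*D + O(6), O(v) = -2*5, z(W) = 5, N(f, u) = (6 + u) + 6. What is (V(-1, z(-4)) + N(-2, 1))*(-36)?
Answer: -2088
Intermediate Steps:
N(f, u) = 12 + u
O(v) = -10
V(D, g) = 30 - 3*D*g (V(D, g) = -3*(g*D - 10) = -3*(D*g - 10) = -3*(-10 + D*g) = 30 - 3*D*g)
(V(-1, z(-4)) + N(-2, 1))*(-36) = ((30 - 3*(-1)*5) + (12 + 1))*(-36) = ((30 + 15) + 13)*(-36) = (45 + 13)*(-36) = 58*(-36) = -2088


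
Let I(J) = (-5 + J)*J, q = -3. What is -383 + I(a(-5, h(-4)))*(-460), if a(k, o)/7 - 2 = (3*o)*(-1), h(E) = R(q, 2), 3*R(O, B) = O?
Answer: -483383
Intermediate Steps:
R(O, B) = O/3
h(E) = -1 (h(E) = (⅓)*(-3) = -1)
a(k, o) = 14 - 21*o (a(k, o) = 14 + 7*((3*o)*(-1)) = 14 + 7*(-3*o) = 14 - 21*o)
I(J) = J*(-5 + J)
-383 + I(a(-5, h(-4)))*(-460) = -383 + ((14 - 21*(-1))*(-5 + (14 - 21*(-1))))*(-460) = -383 + ((14 + 21)*(-5 + (14 + 21)))*(-460) = -383 + (35*(-5 + 35))*(-460) = -383 + (35*30)*(-460) = -383 + 1050*(-460) = -383 - 483000 = -483383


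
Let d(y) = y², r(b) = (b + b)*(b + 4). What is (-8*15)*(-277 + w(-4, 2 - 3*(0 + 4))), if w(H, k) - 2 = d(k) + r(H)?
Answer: 21000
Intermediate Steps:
r(b) = 2*b*(4 + b) (r(b) = (2*b)*(4 + b) = 2*b*(4 + b))
w(H, k) = 2 + k² + 2*H*(4 + H) (w(H, k) = 2 + (k² + 2*H*(4 + H)) = 2 + k² + 2*H*(4 + H))
(-8*15)*(-277 + w(-4, 2 - 3*(0 + 4))) = (-8*15)*(-277 + (2 + (2 - 3*(0 + 4))² + 2*(-4)*(4 - 4))) = -120*(-277 + (2 + (2 - 3*4)² + 2*(-4)*0)) = -120*(-277 + (2 + (2 - 12)² + 0)) = -120*(-277 + (2 + (-10)² + 0)) = -120*(-277 + (2 + 100 + 0)) = -120*(-277 + 102) = -120*(-175) = 21000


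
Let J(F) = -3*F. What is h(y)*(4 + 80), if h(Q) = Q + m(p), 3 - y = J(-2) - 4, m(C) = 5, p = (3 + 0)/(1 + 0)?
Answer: 504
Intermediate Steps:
p = 3 (p = 3/1 = 3*1 = 3)
y = 1 (y = 3 - (-3*(-2) - 4) = 3 - (6 - 4) = 3 - 1*2 = 3 - 2 = 1)
h(Q) = 5 + Q (h(Q) = Q + 5 = 5 + Q)
h(y)*(4 + 80) = (5 + 1)*(4 + 80) = 6*84 = 504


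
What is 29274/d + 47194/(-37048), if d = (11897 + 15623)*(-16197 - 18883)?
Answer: -2847640478347/2235387404800 ≈ -1.2739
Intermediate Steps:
d = -965401600 (d = 27520*(-35080) = -965401600)
29274/d + 47194/(-37048) = 29274/(-965401600) + 47194/(-37048) = 29274*(-1/965401600) + 47194*(-1/37048) = -14637/482700800 - 23597/18524 = -2847640478347/2235387404800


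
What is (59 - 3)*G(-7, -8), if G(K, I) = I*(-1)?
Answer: 448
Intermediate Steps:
G(K, I) = -I
(59 - 3)*G(-7, -8) = (59 - 3)*(-1*(-8)) = 56*8 = 448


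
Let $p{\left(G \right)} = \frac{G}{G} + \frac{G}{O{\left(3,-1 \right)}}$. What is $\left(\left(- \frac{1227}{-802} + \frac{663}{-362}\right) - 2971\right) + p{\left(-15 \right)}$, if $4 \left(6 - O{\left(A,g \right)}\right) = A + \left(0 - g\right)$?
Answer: $- \frac{215805201}{72581} \approx -2973.3$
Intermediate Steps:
$O{\left(A,g \right)} = 6 - \frac{A}{4} + \frac{g}{4}$ ($O{\left(A,g \right)} = 6 - \frac{A + \left(0 - g\right)}{4} = 6 - \frac{A - g}{4} = 6 - \left(- \frac{g}{4} + \frac{A}{4}\right) = 6 - \frac{A}{4} + \frac{g}{4}$)
$p{\left(G \right)} = 1 + \frac{G}{5}$ ($p{\left(G \right)} = \frac{G}{G} + \frac{G}{6 - \frac{3}{4} + \frac{1}{4} \left(-1\right)} = 1 + \frac{G}{6 - \frac{3}{4} - \frac{1}{4}} = 1 + \frac{G}{5}$)
$\left(\left(- \frac{1227}{-802} + \frac{663}{-362}\right) - 2971\right) + p{\left(-15 \right)} = \left(\left(- \frac{1227}{-802} + \frac{663}{-362}\right) - 2971\right) + \left(1 + \frac{1}{5} \left(-15\right)\right) = \left(\left(\left(-1227\right) \left(- \frac{1}{802}\right) + 663 \left(- \frac{1}{362}\right)\right) - 2971\right) + \left(1 - 3\right) = \left(\left(\frac{1227}{802} - \frac{663}{362}\right) - 2971\right) - 2 = \left(- \frac{21888}{72581} - 2971\right) - 2 = - \frac{215660039}{72581} - 2 = - \frac{215805201}{72581}$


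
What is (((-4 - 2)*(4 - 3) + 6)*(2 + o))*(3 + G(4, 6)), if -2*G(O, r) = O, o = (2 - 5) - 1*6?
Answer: 0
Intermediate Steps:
o = -9 (o = -3 - 6 = -9)
G(O, r) = -O/2
(((-4 - 2)*(4 - 3) + 6)*(2 + o))*(3 + G(4, 6)) = (((-4 - 2)*(4 - 3) + 6)*(2 - 9))*(3 - ½*4) = ((-6*1 + 6)*(-7))*(3 - 2) = ((-6 + 6)*(-7))*1 = (0*(-7))*1 = 0*1 = 0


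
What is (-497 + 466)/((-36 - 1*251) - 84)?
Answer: 31/371 ≈ 0.083558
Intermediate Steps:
(-497 + 466)/((-36 - 1*251) - 84) = -31/((-36 - 251) - 84) = -31/(-287 - 84) = -31/(-371) = -31*(-1/371) = 31/371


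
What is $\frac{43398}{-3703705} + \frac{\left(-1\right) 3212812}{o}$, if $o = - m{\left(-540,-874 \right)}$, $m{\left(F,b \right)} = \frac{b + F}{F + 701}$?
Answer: $- \frac{136842044870488}{374074205} \approx -3.6582 \cdot 10^{5}$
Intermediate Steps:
$m{\left(F,b \right)} = \frac{F + b}{701 + F}$
$o = \frac{202}{23}$ ($o = - \frac{-540 - 874}{701 - 540} = - \frac{-1414}{161} = \left(-1\right) \left(- \frac{202}{23}\right) = \frac{202}{23} \approx 8.7826$)
$\frac{43398}{-3703705} + \frac{\left(-1\right) 3212812}{o} = \frac{43398}{-3703705} + \frac{\left(-1\right) 3212812}{\frac{202}{23}} = 43398 \left(- \frac{1}{3703705}\right) - \frac{36947338}{101} = - \frac{43398}{3703705} - \frac{36947338}{101} = - \frac{136842044870488}{374074205}$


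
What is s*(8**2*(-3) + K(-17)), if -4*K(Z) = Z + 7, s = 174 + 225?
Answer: -151221/2 ≈ -75611.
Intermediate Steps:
s = 399
K(Z) = -7/4 - Z/4 (K(Z) = -(Z + 7)/4 = -(7 + Z)/4 = -7/4 - Z/4)
s*(8**2*(-3) + K(-17)) = 399*(8**2*(-3) + (-7/4 - 1/4*(-17))) = 399*(64*(-3) + (-7/4 + 17/4)) = 399*(-192 + 5/2) = 399*(-379/2) = -151221/2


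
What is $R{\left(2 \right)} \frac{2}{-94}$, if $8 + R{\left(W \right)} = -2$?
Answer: $\frac{10}{47} \approx 0.21277$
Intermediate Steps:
$R{\left(W \right)} = -10$ ($R{\left(W \right)} = -8 - 2 = -10$)
$R{\left(2 \right)} \frac{2}{-94} = - 10 \frac{2}{-94} = - 10 \cdot 2 \left(- \frac{1}{94}\right) = \left(-10\right) \left(- \frac{1}{47}\right) = \frac{10}{47}$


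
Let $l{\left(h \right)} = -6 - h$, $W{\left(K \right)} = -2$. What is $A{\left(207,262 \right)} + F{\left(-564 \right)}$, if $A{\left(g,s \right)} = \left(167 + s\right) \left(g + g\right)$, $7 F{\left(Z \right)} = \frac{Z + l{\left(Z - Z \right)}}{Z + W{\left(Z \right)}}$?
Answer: $\frac{351837771}{1981} \approx 1.7761 \cdot 10^{5}$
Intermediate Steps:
$F{\left(Z \right)} = \frac{-6 + Z}{7 \left(-2 + Z\right)}$ ($F{\left(Z \right)} = \frac{\left(Z - 6\right) \frac{1}{Z - 2}}{7} = \frac{\left(Z - 6\right) \frac{1}{-2 + Z}}{7} = \frac{\left(-6 + Z\right) \frac{1}{-2 + Z}}{7} = \frac{\frac{1}{-2 + Z} \left(-6 + Z\right)}{7} = \frac{-6 + Z}{7 \left(-2 + Z\right)}$)
$A{\left(g,s \right)} = 2 g \left(167 + s\right)$ ($A{\left(g,s \right)} = \left(167 + s\right) 2 g = 2 g \left(167 + s\right)$)
$A{\left(207,262 \right)} + F{\left(-564 \right)} = 2 \cdot 207 \left(167 + 262\right) + \frac{-6 - 564}{7 \left(-2 - 564\right)} = 2 \cdot 207 \cdot 429 + \frac{1}{7} \frac{1}{-566} \left(-570\right) = 177606 + \frac{1}{7} \left(- \frac{1}{566}\right) \left(-570\right) = 177606 + \frac{285}{1981} = \frac{351837771}{1981}$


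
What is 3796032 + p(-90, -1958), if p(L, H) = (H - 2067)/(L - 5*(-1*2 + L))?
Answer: 280905563/74 ≈ 3.7960e+6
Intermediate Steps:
p(L, H) = (-2067 + H)/(10 - 4*L) (p(L, H) = (-2067 + H)/(L - 5*(-2 + L)) = (-2067 + H)/(L + (10 - 5*L)) = (-2067 + H)/(10 - 4*L))
3796032 + p(-90, -1958) = 3796032 + (2067 - 1*(-1958))/(2*(-5 + 2*(-90))) = 3796032 + (2067 + 1958)/(2*(-5 - 180)) = 3796032 + (½)*4025/(-185) = 3796032 + (½)*(-1/185)*4025 = 3796032 - 805/74 = 280905563/74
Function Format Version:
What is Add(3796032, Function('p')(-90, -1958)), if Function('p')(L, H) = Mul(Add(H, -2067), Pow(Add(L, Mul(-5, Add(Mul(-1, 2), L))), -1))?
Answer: Rational(280905563, 74) ≈ 3.7960e+6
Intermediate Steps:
Function('p')(L, H) = Mul(Pow(Add(10, Mul(-4, L)), -1), Add(-2067, H)) (Function('p')(L, H) = Mul(Add(-2067, H), Pow(Add(L, Mul(-5, Add(-2, L))), -1)) = Mul(Add(-2067, H), Pow(Add(L, Add(10, Mul(-5, L))), -1)) = Mul(Add(-2067, H), Pow(Add(10, Mul(-4, L)), -1)) = Mul(Pow(Add(10, Mul(-4, L)), -1), Add(-2067, H)))
Add(3796032, Function('p')(-90, -1958)) = Add(3796032, Mul(Rational(1, 2), Pow(Add(-5, Mul(2, -90)), -1), Add(2067, Mul(-1, -1958)))) = Add(3796032, Mul(Rational(1, 2), Pow(Add(-5, -180), -1), Add(2067, 1958))) = Add(3796032, Mul(Rational(1, 2), Pow(-185, -1), 4025)) = Add(3796032, Mul(Rational(1, 2), Rational(-1, 185), 4025)) = Add(3796032, Rational(-805, 74)) = Rational(280905563, 74)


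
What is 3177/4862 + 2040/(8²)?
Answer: 632613/19448 ≈ 32.528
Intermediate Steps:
3177/4862 + 2040/(8²) = 3177*(1/4862) + 2040/64 = 3177/4862 + 2040*(1/64) = 3177/4862 + 255/8 = 632613/19448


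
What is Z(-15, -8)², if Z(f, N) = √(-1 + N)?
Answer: -9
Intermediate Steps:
Z(-15, -8)² = (√(-1 - 8))² = (√(-9))² = (3*I)² = -9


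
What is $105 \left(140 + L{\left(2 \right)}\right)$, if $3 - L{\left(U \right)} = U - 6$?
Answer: $15435$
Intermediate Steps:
$L{\left(U \right)} = 9 - U$ ($L{\left(U \right)} = 3 - \left(U - 6\right) = 3 - \left(-6 + U\right) = 9 - U$)
$105 \left(140 + L{\left(2 \right)}\right) = 105 \left(140 + \left(9 - 2\right)\right) = 105 \left(140 + 7\right) = 105 \cdot 147 = 15435$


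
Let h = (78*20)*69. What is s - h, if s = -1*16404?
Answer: -124044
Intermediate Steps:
s = -16404
h = 107640 (h = 1560*69 = 107640)
s - h = -16404 - 1*107640 = -16404 - 107640 = -124044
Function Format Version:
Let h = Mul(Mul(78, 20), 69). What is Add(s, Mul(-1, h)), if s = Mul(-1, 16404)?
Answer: -124044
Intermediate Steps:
s = -16404
h = 107640 (h = Mul(1560, 69) = 107640)
Add(s, Mul(-1, h)) = Add(-16404, Mul(-1, 107640)) = Add(-16404, -107640) = -124044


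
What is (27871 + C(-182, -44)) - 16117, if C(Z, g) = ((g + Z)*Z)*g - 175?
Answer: -1798229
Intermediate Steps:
C(Z, g) = -175 + Z*g*(Z + g) (C(Z, g) = ((Z + g)*Z)*g - 175 = (Z*(Z + g))*g - 175 = Z*g*(Z + g) - 175 = -175 + Z*g*(Z + g))
(27871 + C(-182, -44)) - 16117 = (27871 + (-175 - 182*(-44)**2 - 44*(-182)**2)) - 16117 = (27871 + (-175 - 182*1936 - 44*33124)) - 16117 = (27871 + (-175 - 352352 - 1457456)) - 16117 = (27871 - 1809983) - 16117 = -1782112 - 16117 = -1798229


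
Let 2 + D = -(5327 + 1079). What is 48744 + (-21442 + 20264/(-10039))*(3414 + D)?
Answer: 645027188004/10039 ≈ 6.4252e+7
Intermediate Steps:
D = -6408 (D = -2 - (5327 + 1079) = -2 - 1*6406 = -2 - 6406 = -6408)
48744 + (-21442 + 20264/(-10039))*(3414 + D) = 48744 + (-21442 + 20264/(-10039))*(3414 - 6408) = 48744 + (-21442 + 20264*(-1/10039))*(-2994) = 48744 + (-21442 - 20264/10039)*(-2994) = 48744 - 215276502/10039*(-2994) = 48744 + 644537846988/10039 = 645027188004/10039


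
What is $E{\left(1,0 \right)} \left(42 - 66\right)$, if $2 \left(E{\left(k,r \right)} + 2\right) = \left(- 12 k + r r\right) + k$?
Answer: $180$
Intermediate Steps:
$E{\left(k,r \right)} = -2 + \frac{r^{2}}{2} - \frac{11 k}{2}$ ($E{\left(k,r \right)} = -2 + \frac{\left(- 12 k + r r\right) + k}{2} = -2 + \frac{\left(- 12 k + r^{2}\right) + k}{2} = -2 + \frac{\left(r^{2} - 12 k\right) + k}{2} = -2 + \frac{r^{2} - 11 k}{2} = -2 - \left(- \frac{r^{2}}{2} + \frac{11 k}{2}\right) = -2 + \frac{r^{2}}{2} - \frac{11 k}{2}$)
$E{\left(1,0 \right)} \left(42 - 66\right) = \left(-2 + \frac{0^{2}}{2} - \frac{11}{2}\right) \left(42 - 66\right) = \left(-2 + \frac{1}{2} \cdot 0 - \frac{11}{2}\right) \left(-24\right) = \left(-2 + 0 - \frac{11}{2}\right) \left(-24\right) = \left(- \frac{15}{2}\right) \left(-24\right) = 180$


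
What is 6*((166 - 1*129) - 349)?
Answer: -1872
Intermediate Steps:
6*((166 - 1*129) - 349) = 6*((166 - 129) - 349) = 6*(37 - 349) = 6*(-312) = -1872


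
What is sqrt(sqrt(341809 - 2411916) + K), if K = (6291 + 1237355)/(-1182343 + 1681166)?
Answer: sqrt(620359228658 + 4230014550593*I*sqrt(7163))/498823 ≈ 26.845 + 26.798*I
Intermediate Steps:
K = 1243646/498823 ≈ 2.4932
sqrt(sqrt(341809 - 2411916) + K) = sqrt(sqrt(341809 - 2411916) + 1243646/498823) = sqrt(sqrt(-2070107) + 1243646/498823) = sqrt(17*I*sqrt(7163) + 1243646/498823) = sqrt(1243646/498823 + 17*I*sqrt(7163))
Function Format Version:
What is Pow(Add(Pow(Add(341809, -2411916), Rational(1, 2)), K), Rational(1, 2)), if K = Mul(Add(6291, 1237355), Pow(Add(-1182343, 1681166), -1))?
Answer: Mul(Rational(1, 498823), Pow(Add(620359228658, Mul(4230014550593, I, Pow(7163, Rational(1, 2)))), Rational(1, 2))) ≈ Add(26.845, Mul(26.798, I))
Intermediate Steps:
K = Rational(1243646, 498823) (K = Mul(1243646, Pow(498823, -1)) = Mul(1243646, Rational(1, 498823)) = Rational(1243646, 498823) ≈ 2.4932)
Pow(Add(Pow(Add(341809, -2411916), Rational(1, 2)), K), Rational(1, 2)) = Pow(Add(Pow(Add(341809, -2411916), Rational(1, 2)), Rational(1243646, 498823)), Rational(1, 2)) = Pow(Add(Pow(-2070107, Rational(1, 2)), Rational(1243646, 498823)), Rational(1, 2)) = Pow(Add(Mul(17, I, Pow(7163, Rational(1, 2))), Rational(1243646, 498823)), Rational(1, 2)) = Pow(Add(Rational(1243646, 498823), Mul(17, I, Pow(7163, Rational(1, 2)))), Rational(1, 2))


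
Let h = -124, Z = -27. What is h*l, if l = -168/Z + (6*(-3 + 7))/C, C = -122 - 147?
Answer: -1841152/2421 ≈ -760.49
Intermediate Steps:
C = -269
l = 14848/2421 (l = -168/(-27) + (6*(-3 + 7))/(-269) = -168*(-1/27) + (6*4)*(-1/269) = 56/9 + 24*(-1/269) = 56/9 - 24/269 = 14848/2421 ≈ 6.1330)
h*l = -124*14848/2421 = -1841152/2421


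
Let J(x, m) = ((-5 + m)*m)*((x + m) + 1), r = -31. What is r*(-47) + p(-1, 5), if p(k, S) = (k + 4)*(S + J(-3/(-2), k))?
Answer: 1499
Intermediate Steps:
J(x, m) = m*(-5 + m)*(1 + m + x) (J(x, m) = (m*(-5 + m))*((m + x) + 1) = (m*(-5 + m))*(1 + m + x) = m*(-5 + m)*(1 + m + x))
p(k, S) = (4 + k)*(S + k*(-25/2 + k² - 5*k/2)) (p(k, S) = (k + 4)*(S + k*(-5 + k² - (-15)/(-2) - 4*k + k*(-3/(-2)))) = (4 + k)*(S + k*(-5 + k² - (-15)*(-1)/2 - 4*k + k*(-3*(-½)))) = (4 + k)*(S + k*(-5 + k² - 5*3/2 - 4*k + k*(3/2))) = (4 + k)*(S + k*(-5 + k² - 15/2 - 4*k + 3*k/2)) = (4 + k)*(S + k*(-25/2 + k² - 5*k/2)))
r*(-47) + p(-1, 5) = -31*(-47) + ((-1)⁴ - 50*(-1) + 4*5 - 45/2*(-1)² + (3/2)*(-1)³ + 5*(-1)) = 1457 + (1 + 50 + 20 - 45/2*1 + (3/2)*(-1) - 5) = 1457 + (1 + 50 + 20 - 45/2 - 3/2 - 5) = 1457 + 42 = 1499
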